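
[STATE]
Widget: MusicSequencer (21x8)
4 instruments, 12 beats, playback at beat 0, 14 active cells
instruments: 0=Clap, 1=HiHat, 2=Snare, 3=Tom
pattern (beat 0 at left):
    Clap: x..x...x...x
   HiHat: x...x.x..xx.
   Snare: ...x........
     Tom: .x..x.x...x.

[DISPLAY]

      ▼12345678901   
  Clap█··█···█···█   
 HiHat█···█·█··██·   
 Snare···█········   
   Tom·█··█·█···█·   
                     
                     
                     


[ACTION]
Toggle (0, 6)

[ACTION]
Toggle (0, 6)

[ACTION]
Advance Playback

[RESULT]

      0▼2345678901   
  Clap█··█···█···█   
 HiHat█···█·█··██·   
 Snare···█········   
   Tom·█··█·█···█·   
                     
                     
                     


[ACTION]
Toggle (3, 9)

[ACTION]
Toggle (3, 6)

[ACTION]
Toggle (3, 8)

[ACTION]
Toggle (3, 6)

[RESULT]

      0▼2345678901   
  Clap█··█···█···█   
 HiHat█···█·█··██·   
 Snare···█········   
   Tom·█··█·█·███·   
                     
                     
                     


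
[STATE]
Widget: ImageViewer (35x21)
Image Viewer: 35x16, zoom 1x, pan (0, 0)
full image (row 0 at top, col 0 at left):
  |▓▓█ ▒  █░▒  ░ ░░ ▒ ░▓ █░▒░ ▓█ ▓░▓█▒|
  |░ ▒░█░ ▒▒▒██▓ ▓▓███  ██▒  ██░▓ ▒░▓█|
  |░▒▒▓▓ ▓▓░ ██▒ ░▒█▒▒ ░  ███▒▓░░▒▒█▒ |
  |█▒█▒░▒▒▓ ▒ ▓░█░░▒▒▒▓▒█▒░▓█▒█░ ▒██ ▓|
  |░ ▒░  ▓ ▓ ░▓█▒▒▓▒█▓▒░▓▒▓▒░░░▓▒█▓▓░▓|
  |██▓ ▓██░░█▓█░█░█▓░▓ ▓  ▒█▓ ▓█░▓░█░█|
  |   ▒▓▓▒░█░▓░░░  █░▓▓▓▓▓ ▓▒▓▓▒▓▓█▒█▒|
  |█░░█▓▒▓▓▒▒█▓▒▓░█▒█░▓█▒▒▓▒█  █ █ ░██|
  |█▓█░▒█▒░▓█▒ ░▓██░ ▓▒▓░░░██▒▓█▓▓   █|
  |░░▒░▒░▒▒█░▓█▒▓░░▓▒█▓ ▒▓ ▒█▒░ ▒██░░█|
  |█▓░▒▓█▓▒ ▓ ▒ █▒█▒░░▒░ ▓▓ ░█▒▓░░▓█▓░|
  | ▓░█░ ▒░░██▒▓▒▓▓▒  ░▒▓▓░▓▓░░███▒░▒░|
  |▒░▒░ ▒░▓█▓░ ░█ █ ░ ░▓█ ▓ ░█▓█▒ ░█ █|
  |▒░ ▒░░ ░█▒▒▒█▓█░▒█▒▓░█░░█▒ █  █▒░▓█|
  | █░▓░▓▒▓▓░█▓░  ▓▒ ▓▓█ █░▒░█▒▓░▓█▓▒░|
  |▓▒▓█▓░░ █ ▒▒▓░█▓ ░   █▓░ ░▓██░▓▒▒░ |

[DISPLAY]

▓▓█ ▒  █░▒  ░ ░░ ▒ ░▓ █░▒░ ▓█ ▓░▓█▒
░ ▒░█░ ▒▒▒██▓ ▓▓███  ██▒  ██░▓ ▒░▓█
░▒▒▓▓ ▓▓░ ██▒ ░▒█▒▒ ░  ███▒▓░░▒▒█▒ 
█▒█▒░▒▒▓ ▒ ▓░█░░▒▒▒▓▒█▒░▓█▒█░ ▒██ ▓
░ ▒░  ▓ ▓ ░▓█▒▒▓▒█▓▒░▓▒▓▒░░░▓▒█▓▓░▓
██▓ ▓██░░█▓█░█░█▓░▓ ▓  ▒█▓ ▓█░▓░█░█
   ▒▓▓▒░█░▓░░░  █░▓▓▓▓▓ ▓▒▓▓▒▓▓█▒█▒
█░░█▓▒▓▓▒▒█▓▒▓░█▒█░▓█▒▒▓▒█  █ █ ░██
█▓█░▒█▒░▓█▒ ░▓██░ ▓▒▓░░░██▒▓█▓▓   █
░░▒░▒░▒▒█░▓█▒▓░░▓▒█▓ ▒▓ ▒█▒░ ▒██░░█
█▓░▒▓█▓▒ ▓ ▒ █▒█▒░░▒░ ▓▓ ░█▒▓░░▓█▓░
 ▓░█░ ▒░░██▒▓▒▓▓▒  ░▒▓▓░▓▓░░███▒░▒░
▒░▒░ ▒░▓█▓░ ░█ █ ░ ░▓█ ▓ ░█▓█▒ ░█ █
▒░ ▒░░ ░█▒▒▒█▓█░▒█▒▓░█░░█▒ █  █▒░▓█
 █░▓░▓▒▓▓░█▓░  ▓▒ ▓▓█ █░▒░█▒▓░▓█▓▒░
▓▒▓█▓░░ █ ▒▒▓░█▓ ░   █▓░ ░▓██░▓▒▒░ 
                                   
                                   
                                   
                                   
                                   


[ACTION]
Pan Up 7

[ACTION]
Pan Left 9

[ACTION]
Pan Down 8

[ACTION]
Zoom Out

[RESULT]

█▓█░▒█▒░▓█▒ ░▓██░ ▓▒▓░░░██▒▓█▓▓   █
░░▒░▒░▒▒█░▓█▒▓░░▓▒█▓ ▒▓ ▒█▒░ ▒██░░█
█▓░▒▓█▓▒ ▓ ▒ █▒█▒░░▒░ ▓▓ ░█▒▓░░▓█▓░
 ▓░█░ ▒░░██▒▓▒▓▓▒  ░▒▓▓░▓▓░░███▒░▒░
▒░▒░ ▒░▓█▓░ ░█ █ ░ ░▓█ ▓ ░█▓█▒ ░█ █
▒░ ▒░░ ░█▒▒▒█▓█░▒█▒▓░█░░█▒ █  █▒░▓█
 █░▓░▓▒▓▓░█▓░  ▓▒ ▓▓█ █░▒░█▒▓░▓█▓▒░
▓▒▓█▓░░ █ ▒▒▓░█▓ ░   █▓░ ░▓██░▓▒▒░ 
                                   
                                   
                                   
                                   
                                   
                                   
                                   
                                   
                                   
                                   
                                   
                                   
                                   


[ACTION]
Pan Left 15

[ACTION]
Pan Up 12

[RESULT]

▓▓█ ▒  █░▒  ░ ░░ ▒ ░▓ █░▒░ ▓█ ▓░▓█▒
░ ▒░█░ ▒▒▒██▓ ▓▓███  ██▒  ██░▓ ▒░▓█
░▒▒▓▓ ▓▓░ ██▒ ░▒█▒▒ ░  ███▒▓░░▒▒█▒ 
█▒█▒░▒▒▓ ▒ ▓░█░░▒▒▒▓▒█▒░▓█▒█░ ▒██ ▓
░ ▒░  ▓ ▓ ░▓█▒▒▓▒█▓▒░▓▒▓▒░░░▓▒█▓▓░▓
██▓ ▓██░░█▓█░█░█▓░▓ ▓  ▒█▓ ▓█░▓░█░█
   ▒▓▓▒░█░▓░░░  █░▓▓▓▓▓ ▓▒▓▓▒▓▓█▒█▒
█░░█▓▒▓▓▒▒█▓▒▓░█▒█░▓█▒▒▓▒█  █ █ ░██
█▓█░▒█▒░▓█▒ ░▓██░ ▓▒▓░░░██▒▓█▓▓   █
░░▒░▒░▒▒█░▓█▒▓░░▓▒█▓ ▒▓ ▒█▒░ ▒██░░█
█▓░▒▓█▓▒ ▓ ▒ █▒█▒░░▒░ ▓▓ ░█▒▓░░▓█▓░
 ▓░█░ ▒░░██▒▓▒▓▓▒  ░▒▓▓░▓▓░░███▒░▒░
▒░▒░ ▒░▓█▓░ ░█ █ ░ ░▓█ ▓ ░█▓█▒ ░█ █
▒░ ▒░░ ░█▒▒▒█▓█░▒█▒▓░█░░█▒ █  █▒░▓█
 █░▓░▓▒▓▓░█▓░  ▓▒ ▓▓█ █░▒░█▒▓░▓█▓▒░
▓▒▓█▓░░ █ ▒▒▓░█▓ ░   █▓░ ░▓██░▓▒▒░ 
                                   
                                   
                                   
                                   
                                   


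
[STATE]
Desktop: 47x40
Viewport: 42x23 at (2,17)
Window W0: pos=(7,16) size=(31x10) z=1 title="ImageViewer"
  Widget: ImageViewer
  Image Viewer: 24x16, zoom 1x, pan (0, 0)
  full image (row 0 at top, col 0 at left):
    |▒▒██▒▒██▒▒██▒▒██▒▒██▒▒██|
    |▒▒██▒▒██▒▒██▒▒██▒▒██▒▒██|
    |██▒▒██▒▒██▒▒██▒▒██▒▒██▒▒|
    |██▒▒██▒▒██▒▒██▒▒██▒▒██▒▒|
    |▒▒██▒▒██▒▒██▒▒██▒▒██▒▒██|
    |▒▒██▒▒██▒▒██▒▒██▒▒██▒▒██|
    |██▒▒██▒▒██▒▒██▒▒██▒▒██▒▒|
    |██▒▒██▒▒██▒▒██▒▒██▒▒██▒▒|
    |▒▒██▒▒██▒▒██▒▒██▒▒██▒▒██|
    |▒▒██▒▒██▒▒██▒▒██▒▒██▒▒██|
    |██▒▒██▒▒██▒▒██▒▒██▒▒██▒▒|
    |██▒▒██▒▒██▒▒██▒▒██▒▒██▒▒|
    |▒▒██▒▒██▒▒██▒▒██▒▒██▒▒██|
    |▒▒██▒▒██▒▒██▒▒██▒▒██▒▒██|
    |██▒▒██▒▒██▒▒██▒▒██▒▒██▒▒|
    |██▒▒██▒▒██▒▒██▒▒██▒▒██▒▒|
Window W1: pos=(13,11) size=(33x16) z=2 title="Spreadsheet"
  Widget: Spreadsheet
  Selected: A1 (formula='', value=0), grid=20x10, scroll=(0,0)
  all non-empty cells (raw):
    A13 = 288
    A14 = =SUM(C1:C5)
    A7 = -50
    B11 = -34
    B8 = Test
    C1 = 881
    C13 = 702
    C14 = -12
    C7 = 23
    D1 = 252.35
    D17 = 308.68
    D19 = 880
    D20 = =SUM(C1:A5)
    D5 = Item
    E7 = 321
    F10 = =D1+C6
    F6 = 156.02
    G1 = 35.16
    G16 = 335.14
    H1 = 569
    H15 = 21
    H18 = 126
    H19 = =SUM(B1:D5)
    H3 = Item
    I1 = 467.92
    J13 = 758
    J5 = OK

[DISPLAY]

     ┃ Imag┃  1      [0]       0     881  
     ┠─────┃  2        0       0       0  
     ┃▒▒██▒┃  3        0       0       0  
     ┃▒▒██▒┃  4        0       0       0  
     ┃██▒▒█┃  5        0       0       0It
     ┃██▒▒█┃  6        0       0       0  
     ┃▒▒██▒┃  7      -50       0      23  
     ┃▒▒██▒┃  8        0Test           0  
     ┗━━━━━┃  9        0       0       0  
           ┗━━━━━━━━━━━━━━━━━━━━━━━━━━━━━━
                                          
                                          
                                          
                                          
                                          
                                          
                                          
                                          
                                          
                                          
                                          
                                          
                                          


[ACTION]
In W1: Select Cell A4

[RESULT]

     ┃ Imag┃  1        0       0     881  
     ┠─────┃  2        0       0       0  
     ┃▒▒██▒┃  3        0       0       0  
     ┃▒▒██▒┃  4      [0]       0       0  
     ┃██▒▒█┃  5        0       0       0It
     ┃██▒▒█┃  6        0       0       0  
     ┃▒▒██▒┃  7      -50       0      23  
     ┃▒▒██▒┃  8        0Test           0  
     ┗━━━━━┃  9        0       0       0  
           ┗━━━━━━━━━━━━━━━━━━━━━━━━━━━━━━
                                          
                                          
                                          
                                          
                                          
                                          
                                          
                                          
                                          
                                          
                                          
                                          
                                          


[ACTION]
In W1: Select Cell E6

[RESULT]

     ┃ Imag┃  1        0       0     881  
     ┠─────┃  2        0       0       0  
     ┃▒▒██▒┃  3        0       0       0  
     ┃▒▒██▒┃  4        0       0       0  
     ┃██▒▒█┃  5        0       0       0It
     ┃██▒▒█┃  6        0       0       0  
     ┃▒▒██▒┃  7      -50       0      23  
     ┃▒▒██▒┃  8        0Test           0  
     ┗━━━━━┃  9        0       0       0  
           ┗━━━━━━━━━━━━━━━━━━━━━━━━━━━━━━
                                          
                                          
                                          
                                          
                                          
                                          
                                          
                                          
                                          
                                          
                                          
                                          
                                          


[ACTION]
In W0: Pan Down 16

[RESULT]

     ┃ Imag┃  1        0       0     881  
     ┠─────┃  2        0       0       0  
     ┃     ┃  3        0       0       0  
     ┃     ┃  4        0       0       0  
     ┃     ┃  5        0       0       0It
     ┃     ┃  6        0       0       0  
     ┃     ┃  7      -50       0      23  
     ┃     ┃  8        0Test           0  
     ┗━━━━━┃  9        0       0       0  
           ┗━━━━━━━━━━━━━━━━━━━━━━━━━━━━━━
                                          
                                          
                                          
                                          
                                          
                                          
                                          
                                          
                                          
                                          
                                          
                                          
                                          


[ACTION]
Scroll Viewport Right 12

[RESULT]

  ┃ Imag┃  1        0       0     881  2┃ 
  ┠─────┃  2        0       0       0   ┃ 
  ┃     ┃  3        0       0       0   ┃ 
  ┃     ┃  4        0       0       0   ┃ 
  ┃     ┃  5        0       0       0Ite┃ 
  ┃     ┃  6        0       0       0   ┃ 
  ┃     ┃  7      -50       0      23   ┃ 
  ┃     ┃  8        0Test           0   ┃ 
  ┗━━━━━┃  9        0       0       0   ┃ 
        ┗━━━━━━━━━━━━━━━━━━━━━━━━━━━━━━━┛ 
                                          
                                          
                                          
                                          
                                          
                                          
                                          
                                          
                                          
                                          
                                          
                                          
                                          


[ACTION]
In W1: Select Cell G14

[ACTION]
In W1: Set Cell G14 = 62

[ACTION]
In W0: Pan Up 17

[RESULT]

  ┃ Imag┃  1        0       0     881  2┃ 
  ┠─────┃  2        0       0       0   ┃ 
  ┃▒▒██▒┃  3        0       0       0   ┃ 
  ┃▒▒██▒┃  4        0       0       0   ┃ 
  ┃██▒▒█┃  5        0       0       0Ite┃ 
  ┃██▒▒█┃  6        0       0       0   ┃ 
  ┃▒▒██▒┃  7      -50       0      23   ┃ 
  ┃▒▒██▒┃  8        0Test           0   ┃ 
  ┗━━━━━┃  9        0       0       0   ┃ 
        ┗━━━━━━━━━━━━━━━━━━━━━━━━━━━━━━━┛ 
                                          
                                          
                                          
                                          
                                          
                                          
                                          
                                          
                                          
                                          
                                          
                                          
                                          


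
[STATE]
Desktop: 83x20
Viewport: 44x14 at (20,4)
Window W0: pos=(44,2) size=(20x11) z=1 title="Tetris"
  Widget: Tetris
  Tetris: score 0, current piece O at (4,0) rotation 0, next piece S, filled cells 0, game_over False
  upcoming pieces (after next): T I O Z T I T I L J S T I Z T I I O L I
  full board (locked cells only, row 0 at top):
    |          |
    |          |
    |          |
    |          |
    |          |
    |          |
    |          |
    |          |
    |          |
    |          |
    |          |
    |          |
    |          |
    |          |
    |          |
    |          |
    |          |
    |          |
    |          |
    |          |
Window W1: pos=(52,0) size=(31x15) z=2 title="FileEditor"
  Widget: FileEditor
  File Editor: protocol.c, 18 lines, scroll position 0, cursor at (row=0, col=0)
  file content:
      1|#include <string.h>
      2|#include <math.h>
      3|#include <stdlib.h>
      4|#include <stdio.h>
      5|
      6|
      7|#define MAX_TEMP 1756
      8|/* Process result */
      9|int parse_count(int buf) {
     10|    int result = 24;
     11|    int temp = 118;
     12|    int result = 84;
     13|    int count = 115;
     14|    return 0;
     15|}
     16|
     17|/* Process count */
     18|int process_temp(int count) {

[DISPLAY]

                        ┠───────┃#include <m
                        ┃       ┃#include <s
                        ┃       ┃#include <s
                        ┃       ┃           
                        ┃       ┃           
                        ┃       ┃#define MAX
                        ┃       ┃/* Process 
                        ┃       ┃int parse_c
                        ┗━━━━━━━┃    int res
                                ┃    int tem
                                ┗━━━━━━━━━━━
                                            
                                            
                                            


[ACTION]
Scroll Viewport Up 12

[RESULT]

                                ┏━━━━━━━━━━━
                                ┃ FileEditor
                        ┏━━━━━━━┠───────────
                        ┃ Tetris┃█include <s
                        ┠───────┃#include <m
                        ┃       ┃#include <s
                        ┃       ┃#include <s
                        ┃       ┃           
                        ┃       ┃           
                        ┃       ┃#define MAX
                        ┃       ┃/* Process 
                        ┃       ┃int parse_c
                        ┗━━━━━━━┃    int res
                                ┃    int tem


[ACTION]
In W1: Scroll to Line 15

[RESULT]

                                ┏━━━━━━━━━━━
                                ┃ FileEditor
                        ┏━━━━━━━┠───────────
                        ┃ Tetris┃/* Process 
                        ┠───────┃int parse_c
                        ┃       ┃    int res
                        ┃       ┃    int tem
                        ┃       ┃    int res
                        ┃       ┃    int cou
                        ┃       ┃    return 
                        ┃       ┃}          
                        ┃       ┃           
                        ┗━━━━━━━┃/* Process 
                                ┃int process


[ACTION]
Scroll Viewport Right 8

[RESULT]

                        ┏━━━━━━━━━━━━━━━━━━━
                        ┃ FileEditor        
                ┏━━━━━━━┠───────────────────
                ┃ Tetris┃/* Process result *
                ┠───────┃int parse_count(int
                ┃       ┃    int result = 24
                ┃       ┃    int temp = 118;
                ┃       ┃    int result = 84
                ┃       ┃    int count = 115
                ┃       ┃    return 0;      
                ┃       ┃}                  
                ┃       ┃                   
                ┗━━━━━━━┃/* Process count */
                        ┃int process_temp(in


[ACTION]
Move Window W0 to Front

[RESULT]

                        ┏━━━━━━━━━━━━━━━━━━━
                        ┃ FileEditor        
                ┏━━━━━━━━━━━━━━━━━━┓────────
                ┃ Tetris           ┃result *
                ┠──────────────────┨ount(int
                ┃                  ┃ult = 24
                ┃                  ┃p = 118;
                ┃                  ┃ult = 84
                ┃                  ┃nt = 115
                ┃                  ┃0;      
                ┃                  ┃        
                ┃                  ┃        
                ┗━━━━━━━━━━━━━━━━━━┛count */
                        ┃int process_temp(in


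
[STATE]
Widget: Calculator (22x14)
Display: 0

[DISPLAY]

                     0
┌───┬───┬───┬───┐     
│ 7 │ 8 │ 9 │ ÷ │     
├───┼───┼───┼───┤     
│ 4 │ 5 │ 6 │ × │     
├───┼───┼───┼───┤     
│ 1 │ 2 │ 3 │ - │     
├───┼───┼───┼───┤     
│ 0 │ . │ = │ + │     
├───┼───┼───┼───┤     
│ C │ MC│ MR│ M+│     
└───┴───┴───┴───┘     
                      
                      


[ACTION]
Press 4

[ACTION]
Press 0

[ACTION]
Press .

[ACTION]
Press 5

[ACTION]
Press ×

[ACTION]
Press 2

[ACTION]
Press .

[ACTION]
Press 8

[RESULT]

                   2.8
┌───┬───┬───┬───┐     
│ 7 │ 8 │ 9 │ ÷ │     
├───┼───┼───┼───┤     
│ 4 │ 5 │ 6 │ × │     
├───┼───┼───┼───┤     
│ 1 │ 2 │ 3 │ - │     
├───┼───┼───┼───┤     
│ 0 │ . │ = │ + │     
├───┼───┼───┼───┤     
│ C │ MC│ MR│ M+│     
└───┴───┴───┴───┘     
                      
                      


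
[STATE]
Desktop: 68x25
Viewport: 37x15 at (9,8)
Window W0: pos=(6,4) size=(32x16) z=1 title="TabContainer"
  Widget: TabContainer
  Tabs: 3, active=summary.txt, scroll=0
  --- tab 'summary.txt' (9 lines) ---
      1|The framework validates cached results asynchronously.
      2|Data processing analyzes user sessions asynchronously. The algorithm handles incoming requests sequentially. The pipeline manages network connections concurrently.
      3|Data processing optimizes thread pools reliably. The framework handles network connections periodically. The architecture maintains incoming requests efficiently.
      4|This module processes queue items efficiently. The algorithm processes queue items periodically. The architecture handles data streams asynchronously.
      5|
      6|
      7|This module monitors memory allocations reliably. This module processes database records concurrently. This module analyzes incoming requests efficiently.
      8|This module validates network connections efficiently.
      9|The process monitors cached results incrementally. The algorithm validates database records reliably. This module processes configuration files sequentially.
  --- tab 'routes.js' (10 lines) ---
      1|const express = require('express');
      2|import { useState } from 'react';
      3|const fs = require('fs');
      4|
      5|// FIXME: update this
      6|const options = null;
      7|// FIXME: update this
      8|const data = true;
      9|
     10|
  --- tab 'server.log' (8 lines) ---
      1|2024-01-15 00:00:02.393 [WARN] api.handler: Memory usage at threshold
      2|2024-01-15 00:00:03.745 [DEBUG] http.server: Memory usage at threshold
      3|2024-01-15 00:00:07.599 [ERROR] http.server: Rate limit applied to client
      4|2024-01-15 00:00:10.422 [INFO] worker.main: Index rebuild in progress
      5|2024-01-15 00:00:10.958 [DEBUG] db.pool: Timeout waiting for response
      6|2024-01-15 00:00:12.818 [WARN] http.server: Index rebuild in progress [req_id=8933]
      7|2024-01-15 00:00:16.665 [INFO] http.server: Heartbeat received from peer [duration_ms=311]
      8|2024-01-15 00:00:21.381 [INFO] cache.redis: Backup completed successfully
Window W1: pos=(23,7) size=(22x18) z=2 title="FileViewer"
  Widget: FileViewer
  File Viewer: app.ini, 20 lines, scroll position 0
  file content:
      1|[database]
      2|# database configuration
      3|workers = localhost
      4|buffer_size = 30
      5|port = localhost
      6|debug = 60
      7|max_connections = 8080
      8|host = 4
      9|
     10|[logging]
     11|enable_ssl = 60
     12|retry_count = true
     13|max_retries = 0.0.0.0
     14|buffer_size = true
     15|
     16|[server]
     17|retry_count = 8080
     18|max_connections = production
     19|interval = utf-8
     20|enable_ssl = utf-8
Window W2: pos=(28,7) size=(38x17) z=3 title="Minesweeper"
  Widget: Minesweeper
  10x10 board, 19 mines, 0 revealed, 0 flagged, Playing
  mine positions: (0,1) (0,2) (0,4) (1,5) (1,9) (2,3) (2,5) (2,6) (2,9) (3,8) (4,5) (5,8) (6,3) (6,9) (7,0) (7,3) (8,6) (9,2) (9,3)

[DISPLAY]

──────────────┃ Fil┃ Minesweeper     
e framework va┠────┠─────────────────
ta processing ┃[dat┃■■■■■■■■■■       
ta processing ┃# da┃■■■■■■■■■■       
is module proc┃work┃■■■■■■■■■■       
              ┃buff┃■■■■■■■■■■       
              ┃port┃■■■■■■■■■■       
is module moni┃debu┃■■■■■■■■■■       
is module vali┃max_┃■■■■■■■■■■       
e process moni┃host┃■■■■■■■■■■       
              ┃    ┃■■■■■■■■■■       
━━━━━━━━━━━━━━┃[log┃■■■■■■■■■■       
              ┃enab┃                 
              ┃retr┃                 
              ┃max_┃                 


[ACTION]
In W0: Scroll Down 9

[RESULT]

──────────────┃ Fil┃ Minesweeper     
e process moni┠────┠─────────────────
              ┃[dat┃■■■■■■■■■■       
              ┃# da┃■■■■■■■■■■       
              ┃work┃■■■■■■■■■■       
              ┃buff┃■■■■■■■■■■       
              ┃port┃■■■■■■■■■■       
              ┃debu┃■■■■■■■■■■       
              ┃max_┃■■■■■■■■■■       
              ┃host┃■■■■■■■■■■       
              ┃    ┃■■■■■■■■■■       
━━━━━━━━━━━━━━┃[log┃■■■■■■■■■■       
              ┃enab┃                 
              ┃retr┃                 
              ┃max_┃                 


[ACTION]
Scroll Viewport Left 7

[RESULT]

    ┃────────────────┃ Fil┃ Minesweep
    ┃The process moni┠────┠──────────
    ┃                ┃[dat┃■■■■■■■■■■
    ┃                ┃# da┃■■■■■■■■■■
    ┃                ┃work┃■■■■■■■■■■
    ┃                ┃buff┃■■■■■■■■■■
    ┃                ┃port┃■■■■■■■■■■
    ┃                ┃debu┃■■■■■■■■■■
    ┃                ┃max_┃■■■■■■■■■■
    ┃                ┃host┃■■■■■■■■■■
    ┃                ┃    ┃■■■■■■■■■■
    ┗━━━━━━━━━━━━━━━━┃[log┃■■■■■■■■■■
                     ┃enab┃          
                     ┃retr┃          
                     ┃max_┃          


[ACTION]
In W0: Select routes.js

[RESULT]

    ┃────────────────┃ Fil┃ Minesweep
    ┃const express = ┠────┠──────────
    ┃import { useStat┃[dat┃■■■■■■■■■■
    ┃const fs = requi┃# da┃■■■■■■■■■■
    ┃                ┃work┃■■■■■■■■■■
    ┃// FIXME: update┃buff┃■■■■■■■■■■
    ┃const options = ┃port┃■■■■■■■■■■
    ┃// FIXME: update┃debu┃■■■■■■■■■■
    ┃const data = tru┃max_┃■■■■■■■■■■
    ┃                ┃host┃■■■■■■■■■■
    ┃                ┃    ┃■■■■■■■■■■
    ┗━━━━━━━━━━━━━━━━┃[log┃■■■■■■■■■■
                     ┃enab┃          
                     ┃retr┃          
                     ┃max_┃          


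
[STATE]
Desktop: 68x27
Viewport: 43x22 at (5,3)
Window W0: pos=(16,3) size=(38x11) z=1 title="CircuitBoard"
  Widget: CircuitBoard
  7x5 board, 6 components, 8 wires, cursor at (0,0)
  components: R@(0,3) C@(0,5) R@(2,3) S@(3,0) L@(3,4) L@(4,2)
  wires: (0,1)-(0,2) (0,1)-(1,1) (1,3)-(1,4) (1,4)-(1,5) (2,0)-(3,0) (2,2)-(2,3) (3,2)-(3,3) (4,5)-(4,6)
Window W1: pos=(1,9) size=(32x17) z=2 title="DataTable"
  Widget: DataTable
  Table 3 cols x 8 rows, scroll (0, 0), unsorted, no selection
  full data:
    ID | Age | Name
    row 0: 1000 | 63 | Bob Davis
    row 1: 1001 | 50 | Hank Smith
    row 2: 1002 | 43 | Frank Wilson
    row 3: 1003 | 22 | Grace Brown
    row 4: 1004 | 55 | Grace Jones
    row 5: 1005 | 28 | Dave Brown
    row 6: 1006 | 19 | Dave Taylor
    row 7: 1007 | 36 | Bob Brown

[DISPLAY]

           ┏━━━━━━━━━━━━━━━━━━━━━━━━━━━━━━━
           ┃ CircuitBoard                  
           ┠───────────────────────────────
           ┃   0 1 2 3 4 5 6               
           ┃0  [.]  · ─ ·   R       C      
           ┃        │                      
━━━━━━━━━━━━━━━━━━━━━━━━━━━┓· ─ · ─ ·      
taTable                    ┃               
───────────────────────────┨R              
 │Age│Name                 ┃               
─┼───┼────────────         ┃━━━━━━━━━━━━━━━
0│63 │Bob Davis            ┃               
1│50 │Hank Smith           ┃               
2│43 │Frank Wilson         ┃               
3│22 │Grace Brown          ┃               
4│55 │Grace Jones          ┃               
5│28 │Dave Brown           ┃               
6│19 │Dave Taylor          ┃               
7│36 │Bob Brown            ┃               
                           ┃               
                           ┃               
                           ┃               


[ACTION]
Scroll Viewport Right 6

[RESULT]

     ┏━━━━━━━━━━━━━━━━━━━━━━━━━━━━━━━━━━━━┓
     ┃ CircuitBoard                       ┃
     ┠────────────────────────────────────┨
     ┃   0 1 2 3 4 5 6                    ┃
     ┃0  [.]  · ─ ·   R       C           ┃
     ┃        │                           ┃
━━━━━━━━━━━━━━━━━━━━━┓· ─ · ─ ·           ┃
e                    ┃                    ┃
─────────────────────┨R                   ┃
Name                 ┃                    ┃
────────────         ┃━━━━━━━━━━━━━━━━━━━━┛
Bob Davis            ┃                     
Hank Smith           ┃                     
Frank Wilson         ┃                     
Grace Brown          ┃                     
Grace Jones          ┃                     
Dave Brown           ┃                     
Dave Taylor          ┃                     
Bob Brown            ┃                     
                     ┃                     
                     ┃                     
                     ┃                     


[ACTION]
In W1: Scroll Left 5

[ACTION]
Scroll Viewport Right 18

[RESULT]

━━━━━━━━━━━━━━━━━━━━━━━━━━━━┓              
Board                       ┃              
────────────────────────────┨              
 3 4 5 6                    ┃              
· ─ ·   R       C           ┃              
│                           ┃              
━━━━━━━┓· ─ · ─ ·           ┃              
       ┃                    ┃              
───────┨R                   ┃              
       ┃                    ┃              
       ┃━━━━━━━━━━━━━━━━━━━━┛              
       ┃                                   
       ┃                                   
       ┃                                   
       ┃                                   
       ┃                                   
       ┃                                   
       ┃                                   
       ┃                                   
       ┃                                   
       ┃                                   
       ┃                                   


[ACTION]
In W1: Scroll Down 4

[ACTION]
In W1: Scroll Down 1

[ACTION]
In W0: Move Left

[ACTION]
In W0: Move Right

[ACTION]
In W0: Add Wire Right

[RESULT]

━━━━━━━━━━━━━━━━━━━━━━━━━━━━┓              
Board                       ┃              
────────────────────────────┨              
 3 4 5 6                    ┃              
.]─ ·   R       C           ┃              
│                           ┃              
━━━━━━━┓· ─ · ─ ·           ┃              
       ┃                    ┃              
───────┨R                   ┃              
       ┃                    ┃              
       ┃━━━━━━━━━━━━━━━━━━━━┛              
       ┃                                   
       ┃                                   
       ┃                                   
       ┃                                   
       ┃                                   
       ┃                                   
       ┃                                   
       ┃                                   
       ┃                                   
       ┃                                   
       ┃                                   


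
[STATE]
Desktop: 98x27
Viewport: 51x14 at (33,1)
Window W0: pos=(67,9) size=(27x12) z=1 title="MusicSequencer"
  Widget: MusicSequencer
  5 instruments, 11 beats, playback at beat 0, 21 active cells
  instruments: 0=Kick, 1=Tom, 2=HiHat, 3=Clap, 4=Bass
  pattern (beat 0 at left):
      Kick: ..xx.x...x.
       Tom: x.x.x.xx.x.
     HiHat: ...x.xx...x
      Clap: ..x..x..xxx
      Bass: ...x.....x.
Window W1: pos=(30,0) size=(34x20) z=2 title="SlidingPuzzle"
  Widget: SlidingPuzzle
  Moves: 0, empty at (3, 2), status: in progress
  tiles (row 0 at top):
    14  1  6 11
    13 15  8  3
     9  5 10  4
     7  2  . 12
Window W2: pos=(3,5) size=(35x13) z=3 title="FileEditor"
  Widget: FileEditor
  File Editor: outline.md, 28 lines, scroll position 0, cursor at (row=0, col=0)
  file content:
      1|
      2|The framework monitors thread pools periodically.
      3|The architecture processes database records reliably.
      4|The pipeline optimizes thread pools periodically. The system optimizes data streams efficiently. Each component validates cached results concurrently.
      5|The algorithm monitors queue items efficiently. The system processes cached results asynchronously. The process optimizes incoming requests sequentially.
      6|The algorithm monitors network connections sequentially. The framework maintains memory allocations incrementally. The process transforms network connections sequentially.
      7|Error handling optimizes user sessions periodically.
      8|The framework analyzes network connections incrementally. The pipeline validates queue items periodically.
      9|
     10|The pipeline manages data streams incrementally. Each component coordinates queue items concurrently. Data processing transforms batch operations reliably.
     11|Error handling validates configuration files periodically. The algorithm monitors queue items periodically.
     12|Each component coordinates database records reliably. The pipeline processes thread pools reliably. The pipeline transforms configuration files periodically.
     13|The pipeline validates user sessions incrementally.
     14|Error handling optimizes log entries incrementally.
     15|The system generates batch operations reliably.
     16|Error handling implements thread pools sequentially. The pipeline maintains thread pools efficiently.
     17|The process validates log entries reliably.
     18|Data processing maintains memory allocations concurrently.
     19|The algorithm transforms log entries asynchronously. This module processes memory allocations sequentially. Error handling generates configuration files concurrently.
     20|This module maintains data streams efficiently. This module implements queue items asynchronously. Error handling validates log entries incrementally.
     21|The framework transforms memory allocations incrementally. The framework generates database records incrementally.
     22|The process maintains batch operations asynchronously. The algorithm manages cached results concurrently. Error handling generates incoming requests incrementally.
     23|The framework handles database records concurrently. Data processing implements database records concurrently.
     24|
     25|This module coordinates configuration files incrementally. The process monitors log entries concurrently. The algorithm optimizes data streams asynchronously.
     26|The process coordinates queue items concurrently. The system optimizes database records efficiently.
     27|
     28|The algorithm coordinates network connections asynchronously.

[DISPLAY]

lidingPuzzle                  ┃                    
──────────────────────────────┨                    
───┬────┬────┬────┐           ┃                    
14 │  1 │  6 │ 11 │           ┃                    
━━━━┓───┼────┼────┤           ┃                    
    ┃15 │  8 │  3 │           ┃                    
────┨───┼────┼────┤           ┃                    
   ▲┃ 5 │ 10 │  4 │           ┃                    
 po█┃───┼────┼────┤           ┃   ┏━━━━━━━━━━━━━━━━
tab░┃ 2 │    │ 12 │           ┃   ┃ MusicSequencer 
 po░┃───┴────┴────┘           ┃   ┠────────────────
ite░┃0                        ┃   ┃      ▼123456789
k c░┃                         ┃   ┃  Kick··██·█···█
 se░┃                         ┃   ┃   Tom█·█·█·██·█


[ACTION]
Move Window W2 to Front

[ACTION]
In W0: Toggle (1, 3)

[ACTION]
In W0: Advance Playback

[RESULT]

lidingPuzzle                  ┃                    
──────────────────────────────┨                    
───┬────┬────┬────┐           ┃                    
14 │  1 │  6 │ 11 │           ┃                    
━━━━┓───┼────┼────┤           ┃                    
    ┃15 │  8 │  3 │           ┃                    
────┨───┼────┼────┤           ┃                    
   ▲┃ 5 │ 10 │  4 │           ┃                    
 po█┃───┼────┼────┤           ┃   ┏━━━━━━━━━━━━━━━━
tab░┃ 2 │    │ 12 │           ┃   ┃ MusicSequencer 
 po░┃───┴────┴────┘           ┃   ┠────────────────
ite░┃0                        ┃   ┃      0▼23456789
k c░┃                         ┃   ┃  Kick··██·█···█
 se░┃                         ┃   ┃   Tom█·███·██·█


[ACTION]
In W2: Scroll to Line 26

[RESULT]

lidingPuzzle                  ┃                    
──────────────────────────────┨                    
───┬────┬────┬────┐           ┃                    
14 │  1 │  6 │ 11 │           ┃                    
━━━━┓───┼────┼────┤           ┃                    
    ┃15 │  8 │  3 │           ┃                    
────┨───┼────┼────┤           ┃                    
rea▲┃ 5 │ 10 │  4 │           ┃                    
ry ░┃───┼────┼────┤           ┃   ┏━━━━━━━━━━━━━━━━
per░┃ 2 │    │ 12 │           ┃   ┃ MusicSequencer 
e r░┃───┴────┴────┘           ┃   ┠────────────────
   ░┃0                        ┃   ┃      0▼23456789
gur░┃                         ┃   ┃  Kick··██·█···█
 it░┃                         ┃   ┃   Tom█·███·██·█
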